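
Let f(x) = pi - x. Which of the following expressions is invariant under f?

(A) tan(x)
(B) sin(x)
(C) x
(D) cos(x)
B

For f(x) = pi - x:
sin(pi - x) = sin(x), so sine is invariant under this transformation.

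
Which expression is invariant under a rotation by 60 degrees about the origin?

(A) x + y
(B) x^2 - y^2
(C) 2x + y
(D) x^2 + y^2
D

A rotation by 60 degrees sends (x, y) to (x/2 - sqrt(3)y/2, sqrt(3)x/2 + y/2).
Substitute the transformed coordinates into each option and compare with the original:
(A) x + y  ->  (x/2 - sqrt(3)y/2) + (sqrt(3)x/2 + y/2) = x/2 + sqrt(3)x/2 - sqrt(3)y/2 + y/2   [differs from x + y: not invariant]
(B) x^2 - y^2  ->  (x/2 - sqrt(3)y/2)^2 - (sqrt(3)x/2 + y/2)^2 = -x^2/2 - sqrt(3)xy + y^2/2   [differs from x^2 - y^2: not invariant]
(C) 2x + y  ->  2(x/2 - sqrt(3)y/2) + (sqrt(3)x/2 + y/2) = sqrt(3)x/2 + x - sqrt(3)y + y/2   [differs from 2x + y: not invariant]
(D) x^2 + y^2  ->  (x/2 - sqrt(3)y/2)^2 + (sqrt(3)x/2 + y/2)^2 = x^2 + y^2   [equals x^2 + y^2: invariant]

Only option (D), x^2 + y^2, is unchanged by the transformation.
Geometrically, x^2 + y^2 is the squared distance from the origin, which every rotation about the origin preserves.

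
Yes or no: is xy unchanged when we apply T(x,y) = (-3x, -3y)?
No

Substitute T(x,y) = (-3x, -3y) into the expression and compare with the original.

Original: xy
After applying T: (-3x)(-3y) = 9xy

This differs from the original xy (difference: 8xy), so the expression is NOT invariant.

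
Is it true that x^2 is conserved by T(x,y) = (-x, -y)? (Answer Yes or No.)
Yes

Substitute T(x,y) = (-x, -y) into the expression and compare with the original.

Original: x^2
After applying T: (-x)^2 = x^2

This is identical to the original x^2, so the expression is invariant.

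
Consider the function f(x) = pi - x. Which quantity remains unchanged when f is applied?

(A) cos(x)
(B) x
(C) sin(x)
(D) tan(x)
C

For f(x) = pi - x:
sin(pi - x) = sin(x), so sine is invariant under this transformation.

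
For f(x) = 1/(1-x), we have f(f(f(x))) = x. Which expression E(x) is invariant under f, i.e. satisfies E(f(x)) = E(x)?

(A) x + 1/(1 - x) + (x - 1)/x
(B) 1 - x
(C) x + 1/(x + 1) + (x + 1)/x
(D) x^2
A

Replace x by f(x) = 1/(1 - x) in each option and simplify. As a quick numerical cross-check, also compare E(3) with E(f(3)) = E(-1/2).

(A) x + 1/(1 - x) + (x - 1)/x  ->  (1/(1 - x)) + 1/(1 - (1/(1 - x))) + ((1/(1 - x)) - 1)/(1/(1 - x)), which simplifies back to x + 1/(1 - x) + (x - 1)/x; check: E(3) = 19/6, E(-1/2) = 19/6.   [invariant]
(B) 1 - x  ->  1 - (1/(1 - x)) = x/(x - 1); check: E(3) = -2 but E(-1/2) = 3/2.   [not invariant]
(C) x + 1/(x + 1) + (x + 1)/x  ->  (1/(1 - x)) + 1/((1/(1 - x)) + 1) + ((1/(1 - x)) + 1)/(1/(1 - x)) = (-x^3 + 6x^2 - 11x + 7)/(x^2 - 3x + 2); check: E(3) = 55/12 but E(-1/2) = 1/2.   [not invariant]
(D) x^2  ->  (1/(1 - x))^2 = (x - 1)^(-2); check: E(3) = 9 but E(-1/2) = 1/4.   [not invariant]

Only (A) is unchanged. Indeed f(f(x)) = 1/(1 - 1/(1-x)) = (1-x)/(-x) = (x-1)/x, so E(x) = x + f(x) + f(f(x)) is the sum over the whole 3-cycle; applying f just permutes the three terms cyclically (x -> f(x) -> f(f(x)) -> x), leaving the sum unchanged.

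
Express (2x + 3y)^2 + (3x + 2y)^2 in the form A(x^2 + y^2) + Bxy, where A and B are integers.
13(x^2 + y^2) + 24xy

Expanding: (2x + 3y)^2 = 4x^2 + 12xy + 9y^2
(3x + 2y)^2 = 9x^2 + 12xy + 4y^2
Sum = (4+9)(x^2+y^2) + 24xy = 13(x^2 + y^2) + 24xy
This is symmetric in x and y.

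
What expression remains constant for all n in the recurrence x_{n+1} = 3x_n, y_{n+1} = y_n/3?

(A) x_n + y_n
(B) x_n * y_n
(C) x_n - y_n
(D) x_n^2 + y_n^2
B

For the recurrence x_{n+1} = 3x_n, y_{n+1} = y_n/3:

x_{n+1} * y_{n+1} = (3x_n) * (y_n/3) = x_n * y_n
The product is conserved.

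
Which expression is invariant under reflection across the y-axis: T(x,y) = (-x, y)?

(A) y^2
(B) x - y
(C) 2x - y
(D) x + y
A

The map is reflection across the y-axis: T(x,y) = (-x, y).
Substitute the transformed coordinates into each option and compare with the original:
(A) y^2  ->  (y)^2 = y^2   [equals y^2: invariant]
(B) x - y  ->  (-x) - (y) = -x - y   [differs from x - y: not invariant]
(C) 2x - y  ->  2(-x) - (y) = -2x - y   [differs from 2x - y: not invariant]
(D) x + y  ->  (-x) + (y) = -x + y   [differs from x + y: not invariant]

Only option (A), y^2, is unchanged by the transformation.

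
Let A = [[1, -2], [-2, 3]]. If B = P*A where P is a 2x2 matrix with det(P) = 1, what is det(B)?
-1

By the multiplicative property of determinants, det(B) = det(P*A) = det(P) * det(A) = det(A),
so the determinant is invariant under multiplication by any determinant-1 matrix; we just need det(A).

det(A) = (1)(3) - (-2)(-2) = 3 - 4 = -1

Therefore det(B) = 1 * (-1) = -1.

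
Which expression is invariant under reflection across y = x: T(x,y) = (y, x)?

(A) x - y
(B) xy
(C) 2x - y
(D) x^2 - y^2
B

The map is reflection across y = x: T(x,y) = (y, x).
Substitute the transformed coordinates into each option and compare with the original:
(A) x - y  ->  (y) - (x) = -x + y   [differs from x - y: not invariant]
(B) xy  ->  (y)(x) = xy   [equals xy: invariant]
(C) 2x - y  ->  2(y) - (x) = -x + 2y   [differs from 2x - y: not invariant]
(D) x^2 - y^2  ->  (y)^2 - (x)^2 = -x^2 + y^2   [differs from x^2 - y^2: not invariant]

Only option (B), xy, is unchanged by the transformation.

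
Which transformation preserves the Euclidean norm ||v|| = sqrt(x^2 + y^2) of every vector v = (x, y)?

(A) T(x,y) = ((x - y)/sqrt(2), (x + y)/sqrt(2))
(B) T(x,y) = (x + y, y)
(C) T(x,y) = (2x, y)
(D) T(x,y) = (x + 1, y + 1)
A

A transformation preserves a norm if ||T(v)|| = ||v|| for every v; a single vector where the norm changes rules an option out.

(A) T(x,y) = ((x - y)/sqrt(2), (x + y)/sqrt(2)): preserves the norm -- it is an orthogonal map (a rotation/reflection), and (sqrt(2)(x - y)/2)^2 + (sqrt(2)(x + y)/2)^2 simplifies to x^2 + y^2.
(B) T(x,y) = (x + y, y): v = (0, 1) has norm sqrt((0)^2 + (1)^2) = 1, but T(v) = (1, 1) has norm sqrt(2) -- not preserved.
(C) T(x,y) = (2x, y): v = (1, 0) has norm sqrt((1)^2 + (0)^2) = 1, but T(v) = (2, 0) has norm 2 -- not preserved.
(D) T(x,y) = (x + 1, y + 1): v = (1, 0) has norm sqrt((1)^2 + (0)^2) = 1, but T(v) = (2, 1) has norm sqrt(5) -- not preserved.

Therefore the answer is (A).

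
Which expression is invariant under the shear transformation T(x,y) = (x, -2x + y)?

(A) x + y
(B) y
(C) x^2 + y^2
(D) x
D

Under the shear T(x,y) = (x, -2x + y):
Substitute the transformed coordinates into each option and compare with the original:
(A) x + y  ->  (x) + (-2x + y) = -x + y   [differs from x + y: not invariant]
(B) y  ->  (-2x + y) = -2x + y   [differs from y: not invariant]
(C) x^2 + y^2  ->  (x)^2 + (-2x + y)^2 = 5x^2 - 4xy + y^2   [differs from x^2 + y^2: not invariant]
(D) x  ->  (x) = x   [equals x: invariant]

Only option (D), x, is unchanged by the transformation.
A vertical shear moves points parallel to the y-axis, so the x-coordinate (and any function of x alone) is unchanged.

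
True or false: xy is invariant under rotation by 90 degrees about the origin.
False

Applying rotation by 90 degrees: x' = x*cos(90 degrees) - y*sin(90 degrees) = -y, y' = x*sin(90 degrees) + y*cos(90 degrees) = x

Substituting into xy:
(-y)(x)
= -xy

This differs from the original expression xy, so it is NOT invariant.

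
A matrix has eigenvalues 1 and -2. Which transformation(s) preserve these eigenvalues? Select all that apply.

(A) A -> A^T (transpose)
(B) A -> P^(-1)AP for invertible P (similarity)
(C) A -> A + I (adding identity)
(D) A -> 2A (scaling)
A and B

Eigenvalues are preserved by:
1. Similarity transformations: A -> P^(-1)AP (same characteristic polynomial)
2. Transpose: A^T has the same eigenvalues as A

Eigenvalues are NOT preserved by:
- Adding identity: eigenvalues become 1+1, -2+1
- Scaling: eigenvalues become 2, -4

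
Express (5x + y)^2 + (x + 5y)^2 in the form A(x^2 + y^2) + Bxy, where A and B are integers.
26(x^2 + y^2) + 20xy

Expanding: (5x + y)^2 = 25x^2 + 10xy + y^2
(x + 5y)^2 = x^2 + 10xy + 25y^2
Sum = (25+1)(x^2+y^2) + 20xy = 26(x^2 + y^2) + 20xy
This is symmetric in x and y.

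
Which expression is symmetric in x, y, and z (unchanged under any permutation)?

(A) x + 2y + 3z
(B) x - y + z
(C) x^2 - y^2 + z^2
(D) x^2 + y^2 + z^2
D

A symmetric expression is unchanged when the variables are permuted; here the transformation to test is the swap (x, y) -> (y, x).
A symmetric expression must survive every permutation; the single swap x <-> y already eliminates the distractors, and the keyed expression is also unchanged by x <-> z and y <-> z (each variable enters it in exactly the same way).
Substitute the transformed coordinates into each option and compare with the original:
(A) x + 2y + 3z  ->  (y) + 2(x) + 3z = 2x + y + 3z   [differs from x + 2y + 3z: not invariant]
(B) x - y + z  ->  (y) - (x) + z = -x + y + z   [differs from x - y + z: not invariant]
(C) x^2 - y^2 + z^2  ->  (y)^2 - (x)^2 + z^2 = -x^2 + y^2 + z^2   [differs from x^2 - y^2 + z^2: not invariant]
(D) x^2 + y^2 + z^2  ->  (y)^2 + (x)^2 + z^2 = x^2 + y^2 + z^2   [equals x^2 + y^2 + z^2: invariant]

Only option (D), x^2 + y^2 + z^2, is unchanged by the transformation.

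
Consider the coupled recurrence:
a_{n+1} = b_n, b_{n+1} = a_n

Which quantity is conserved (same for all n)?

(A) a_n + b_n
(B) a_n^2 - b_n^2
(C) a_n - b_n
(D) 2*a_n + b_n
A

Replace a_n by a_{n+1} = b_n and b_n by b_{n+1} = a_n in each option and simplify:
(A) a_n + b_n  ->  (b_n) + (a_n) = a_n + b_n   [conserved]
(B) a_n^2 - b_n^2  ->  (b_n)^2 - (a_n)^2 = -a_n^2 + b_n^2   [not conserved]
(C) a_n - b_n  ->  (b_n) - (a_n) = -a_n + b_n   [not conserved]
(D) 2*a_n + b_n  ->  2*(b_n) + (a_n) = a_n + 2*b_n   [not conserved]

Only (A) a_n + b_n returns to itself after one step, so it is the conserved quantity.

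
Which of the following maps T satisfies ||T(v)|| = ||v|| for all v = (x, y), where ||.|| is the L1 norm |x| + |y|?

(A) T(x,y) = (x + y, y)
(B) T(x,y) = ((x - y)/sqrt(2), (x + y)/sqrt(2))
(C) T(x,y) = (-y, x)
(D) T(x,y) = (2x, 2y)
C

A transformation preserves a norm if ||T(v)|| = ||v|| for every v; a single vector where the norm changes rules an option out.

(A) T(x,y) = (x + y, y): v = (0, 1) has norm |0| + |1| = 1, but T(v) = (1, 1) has norm 2 -- not preserved.
(B) T(x,y) = ((x - y)/sqrt(2), (x + y)/sqrt(2)): v = (1, 0) has norm |1| + |0| = 1, but T(v) = (sqrt(2)/2, sqrt(2)/2) has norm sqrt(2) -- not preserved.
(C) T(x,y) = (-y, x): preserves the norm -- it only permutes the coordinates and/or flips signs, which leaves |x| + |y| unchanged.
(D) T(x,y) = (2x, 2y): v = (1, 0) has norm |1| + |0| = 1, but T(v) = (2, 0) has norm 2 -- not preserved.

Therefore the answer is (C).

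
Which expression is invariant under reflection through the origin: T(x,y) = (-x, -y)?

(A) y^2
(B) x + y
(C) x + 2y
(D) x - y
A

The map is reflection through the origin: T(x,y) = (-x, -y).
Substitute the transformed coordinates into each option and compare with the original:
(A) y^2  ->  (-y)^2 = y^2   [equals y^2: invariant]
(B) x + y  ->  (-x) + (-y) = -x - y   [differs from x + y: not invariant]
(C) x + 2y  ->  (-x) + 2(-y) = -x - 2y   [differs from x + 2y: not invariant]
(D) x - y  ->  (-x) - (-y) = -x + y   [differs from x - y: not invariant]

Only option (A), y^2, is unchanged by the transformation.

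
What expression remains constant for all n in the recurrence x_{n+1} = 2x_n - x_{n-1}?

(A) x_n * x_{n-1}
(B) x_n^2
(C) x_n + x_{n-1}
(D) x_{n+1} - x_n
D

For the recurrence x_{n+1} = 2x_n - x_{n-1}:

If x_{n+1} = 2x_n - x_{n-1}, then:
x_{n+1} - x_n = x_n - x_{n-1}
The first difference is constant throughout the sequence.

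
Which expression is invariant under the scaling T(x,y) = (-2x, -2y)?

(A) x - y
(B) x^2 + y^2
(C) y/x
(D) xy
C

Under the uniform scaling T(x,y) = (-2x, -2y):
Substitute the transformed coordinates into each option and compare with the original:
(A) x - y  ->  (-2x) - (-2y) = -2x + 2y   [differs from x - y: not invariant]
(B) x^2 + y^2  ->  (-2x)^2 + (-2y)^2 = 4x^2 + 4y^2   [differs from x^2 + y^2: not invariant]
(C) y/x  ->  (-2y)/(-2x) = y/x   [equals y/x: invariant]
(D) xy  ->  (-2x)(-2y) = 4xy   [differs from xy: not invariant]

Only option (C), y/x, is unchanged by the transformation.
The common factor -2 cancels in a ratio of coordinates, while sums, products and sums of squares pick up factors of -2 or 4.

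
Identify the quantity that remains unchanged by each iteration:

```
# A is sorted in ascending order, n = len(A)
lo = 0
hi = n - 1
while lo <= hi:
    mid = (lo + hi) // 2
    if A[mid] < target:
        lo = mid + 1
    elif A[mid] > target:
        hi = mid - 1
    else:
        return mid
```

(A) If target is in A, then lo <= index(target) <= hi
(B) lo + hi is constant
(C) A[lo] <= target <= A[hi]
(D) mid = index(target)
A

A loop invariant must hold before the first iteration and be re-established by every execution of the body.

(A) If target is in A, then lo <= index(target) <= hi: Before the loop [lo, hi] = [0, n-1] covers every index. When A[mid] < target, sortedness puts target strictly to the right of mid, so setting lo = mid + 1 keeps index(target) in [lo, hi]; symmetrically for hi = mid - 1. Hence 'if target is in A then lo <= index(target) <= hi' holds after every iteration, and when lo > hi it proves target is absent.

The other options fail:
(B) lo + hi is constant: each iteration moves exactly one of lo, hi, so lo + hi changes (e.g. 0 + (n-1) becomes (mid+1) + (n-1)).
(C) A[lo] <= target <= A[hi]: fails when target is not in A (e.g. target < A[0] already violates it before the loop), so it is not maintained in general.
(D) mid = index(target): mid is just the current probe; it equals index(target) only on the iteration that returns.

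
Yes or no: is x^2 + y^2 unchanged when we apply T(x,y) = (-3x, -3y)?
No

Substitute T(x,y) = (-3x, -3y) into the expression and compare with the original.

Original: x^2 + y^2
After applying T: (-3x)^2 + (-3y)^2 = 9x^2 + 9y^2

This differs from the original x^2 + y^2 (difference: 8x^2 + 8y^2), so the expression is NOT invariant.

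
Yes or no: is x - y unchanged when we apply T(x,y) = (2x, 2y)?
No

Substitute T(x,y) = (2x, 2y) into the expression and compare with the original.

Original: x - y
After applying T: (2x) - (2y) = 2x - 2y

This differs from the original x - y (difference: x - y), so the expression is NOT invariant.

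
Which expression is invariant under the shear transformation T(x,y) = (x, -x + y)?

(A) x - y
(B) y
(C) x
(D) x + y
C

Under the shear T(x,y) = (x, -x + y):
Substitute the transformed coordinates into each option and compare with the original:
(A) x - y  ->  (x) - (-x + y) = 2x - y   [differs from x - y: not invariant]
(B) y  ->  (-x + y) = -x + y   [differs from y: not invariant]
(C) x  ->  (x) = x   [equals x: invariant]
(D) x + y  ->  (x) + (-x + y) = y   [differs from x + y: not invariant]

Only option (C), x, is unchanged by the transformation.
A vertical shear moves points parallel to the y-axis, so the x-coordinate (and any function of x alone) is unchanged.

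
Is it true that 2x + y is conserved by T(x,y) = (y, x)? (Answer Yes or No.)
No

Substitute T(x,y) = (y, x) into the expression and compare with the original.

Original: 2x + y
After applying T: 2(y) + (x) = x + 2y

This differs from the original 2x + y (difference: -x + y), so the expression is NOT invariant.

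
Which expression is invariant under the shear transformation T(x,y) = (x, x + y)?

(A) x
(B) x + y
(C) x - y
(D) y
A

Under the shear T(x,y) = (x, x + y):
Substitute the transformed coordinates into each option and compare with the original:
(A) x  ->  (x) = x   [equals x: invariant]
(B) x + y  ->  (x) + (x + y) = 2x + y   [differs from x + y: not invariant]
(C) x - y  ->  (x) - (x + y) = -y   [differs from x - y: not invariant]
(D) y  ->  (x + y) = x + y   [differs from y: not invariant]

Only option (A), x, is unchanged by the transformation.
A vertical shear moves points parallel to the y-axis, so the x-coordinate (and any function of x alone) is unchanged.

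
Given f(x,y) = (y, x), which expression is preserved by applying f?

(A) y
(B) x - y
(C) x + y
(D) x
C

For f(x,y) = (y, x):
After applying f: x' = y, y' = x. So x' + y' = y + x = x + y.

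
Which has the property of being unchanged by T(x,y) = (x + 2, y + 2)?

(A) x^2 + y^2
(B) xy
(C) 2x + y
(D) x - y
D

An expression E(x,y) is invariant under T if E(T(x,y)) = E(x,y). Here T(x,y) = (x + 2, y + 2).
Substitute the transformed coordinates into each option and compare with the original:
(A) x^2 + y^2  ->  (x + 2)^2 + (y + 2)^2 = x^2 + 4x + y^2 + 4y + 8   [differs from x^2 + y^2: not invariant]
(B) xy  ->  (x + 2)(y + 2) = xy + 2x + 2y + 4   [differs from xy: not invariant]
(C) 2x + y  ->  2(x + 2) + (y + 2) = 2x + y + 6   [differs from 2x + y: not invariant]
(D) x - y  ->  (x + 2) - (y + 2) = x - y   [equals x - y: invariant]

Only option (D), x - y, is unchanged by the transformation.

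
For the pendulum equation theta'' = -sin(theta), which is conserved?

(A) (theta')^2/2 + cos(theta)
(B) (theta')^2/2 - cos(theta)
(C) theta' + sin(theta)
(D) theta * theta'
B

A first integral I satisfies dI/dt = 0 along every solution. Differentiate each option and use the equation of motion:
(A) d/dt[(theta')^2/2 + cos(theta)] = theta' theta'' - sin(theta) theta' = -2 theta' sin(theta), not identically 0
(B) d/dt[(theta')^2/2 - cos(theta)] = theta' theta'' + sin(theta) theta' = theta'(-sin(theta)) + theta' sin(theta) = 0
(C) d/dt[theta' + sin(theta)] = theta'' + cos(theta) theta' = -sin(theta) + theta' cos(theta), not identically 0
(D) d/dt[theta * theta'] = (theta')^2 + theta theta'' = (theta')^2 - theta sin(theta), not identically 0

Only (B) has zero time-derivative. This is the total energy: kinetic (theta')^2/2 plus potential -cos(theta).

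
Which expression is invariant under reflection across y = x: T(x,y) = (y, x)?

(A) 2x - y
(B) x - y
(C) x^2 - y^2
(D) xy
D

The map is reflection across y = x: T(x,y) = (y, x).
Substitute the transformed coordinates into each option and compare with the original:
(A) 2x - y  ->  2(y) - (x) = -x + 2y   [differs from 2x - y: not invariant]
(B) x - y  ->  (y) - (x) = -x + y   [differs from x - y: not invariant]
(C) x^2 - y^2  ->  (y)^2 - (x)^2 = -x^2 + y^2   [differs from x^2 - y^2: not invariant]
(D) xy  ->  (y)(x) = xy   [equals xy: invariant]

Only option (D), xy, is unchanged by the transformation.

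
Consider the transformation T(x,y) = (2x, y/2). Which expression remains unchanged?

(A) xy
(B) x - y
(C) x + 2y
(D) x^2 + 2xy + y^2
A

An expression E(x,y) is invariant under T if E(T(x,y)) = E(x,y). Here T(x,y) = (2x, y/2).
Substitute the transformed coordinates into each option and compare with the original:
(A) xy  ->  (2x)(y/2) = xy   [equals xy: invariant]
(B) x - y  ->  (2x) - (y/2) = 2x - y/2   [differs from x - y: not invariant]
(C) x + 2y  ->  (2x) + 2(y/2) = 2x + y   [differs from x + 2y: not invariant]
(D) x^2 + 2xy + y^2  ->  (2x)^2 + 2(2x)(y/2) + (y/2)^2 = 4x^2 + 2xy + y^2/4   [differs from x^2 + 2xy + y^2: not invariant]

Only option (A), xy, is unchanged by the transformation.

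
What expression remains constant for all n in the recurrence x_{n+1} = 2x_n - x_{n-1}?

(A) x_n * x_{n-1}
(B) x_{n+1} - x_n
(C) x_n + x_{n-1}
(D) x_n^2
B

For the recurrence x_{n+1} = 2x_n - x_{n-1}:

If x_{n+1} = 2x_n - x_{n-1}, then:
x_{n+1} - x_n = x_n - x_{n-1}
The first difference is constant throughout the sequence.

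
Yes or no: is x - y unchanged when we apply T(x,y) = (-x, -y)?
No

Substitute T(x,y) = (-x, -y) into the expression and compare with the original.

Original: x - y
After applying T: (-x) - (-y) = -x + y

This differs from the original x - y (difference: -2x + 2y), so the expression is NOT invariant.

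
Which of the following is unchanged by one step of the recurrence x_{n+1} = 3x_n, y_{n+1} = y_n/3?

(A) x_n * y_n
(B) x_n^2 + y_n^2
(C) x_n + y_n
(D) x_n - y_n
A

For the recurrence x_{n+1} = 3x_n, y_{n+1} = y_n/3:

x_{n+1} * y_{n+1} = (3x_n) * (y_n/3) = x_n * y_n
The product is conserved.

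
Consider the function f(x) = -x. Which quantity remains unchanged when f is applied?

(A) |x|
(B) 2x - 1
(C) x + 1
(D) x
A

For f(x) = -x:
Applying f replaces x by -x. Since |-x| = |x|, the absolute value is unchanged by f, whereas x -> -x, 2x - 1 -> -2x - 1 and x + 1 -> -x + 1 all change.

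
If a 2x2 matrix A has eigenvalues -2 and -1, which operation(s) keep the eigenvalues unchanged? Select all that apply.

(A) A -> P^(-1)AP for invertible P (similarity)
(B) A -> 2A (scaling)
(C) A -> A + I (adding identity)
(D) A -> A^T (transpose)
A and D

Eigenvalues are preserved by:
1. Similarity transformations: A -> P^(-1)AP (same characteristic polynomial)
2. Transpose: A^T has the same eigenvalues as A

Eigenvalues are NOT preserved by:
- Adding identity: eigenvalues become -2+1, -1+1
- Scaling: eigenvalues become -4, -2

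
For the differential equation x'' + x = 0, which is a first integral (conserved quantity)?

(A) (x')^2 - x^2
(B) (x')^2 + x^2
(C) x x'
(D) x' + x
B

A first integral I satisfies dI/dt = 0 along every solution. Differentiate each option and use the equation of motion:
(A) d/dt[(x')^2 - x^2] = 2x'x'' - 2x x' = -4x x', not identically 0
(B) d/dt[(x')^2 + x^2] = 2x'x'' + 2x x' = 2x'(-x) + 2x x' = 0
(C) d/dt[x x'] = (x')^2 + x x'' = (x')^2 - x^2, not identically 0
(D) d/dt[x' + x] = x'' + x' = -x + x', not identically 0

Only (B) has zero time-derivative. So the energy-like quantity (x')^2 + x^2 is the first integral.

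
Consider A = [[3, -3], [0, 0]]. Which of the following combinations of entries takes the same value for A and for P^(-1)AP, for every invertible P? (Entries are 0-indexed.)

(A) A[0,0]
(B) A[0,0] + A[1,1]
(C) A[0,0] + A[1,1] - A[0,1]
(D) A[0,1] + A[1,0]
B

A[0,0] + A[1,1] is the trace of A. By the cyclic property of the trace, tr(P^(-1)AP) = tr(APP^(-1)) = tr(A), so it is the same for every matrix similar to A.

The other combinations are not similarity invariants. For example, take P = [[1, 1], [1, 2]] (det P = 1), so P^(-1) = [[2, -1], [-1, 1]] and
B = P^(-1)AP = [[0, -6], [0, 3]].
Evaluating each option on A and on B:
(A) A[0,0]: 3 for A, 0 for B -> changes
(B) A[0,0] + A[1,1]: 3 for A, 3 for B -> unchanged
(C) A[0,0] + A[1,1] - A[0,1]: 6 for A, 9 for B -> changes
(D) A[0,1] + A[1,0]: -3 for A, -6 for B -> changes

Only (B) A[0,0] + A[1,1] = 3 survives (and it does so for every P, not just this one), so it is the invariant.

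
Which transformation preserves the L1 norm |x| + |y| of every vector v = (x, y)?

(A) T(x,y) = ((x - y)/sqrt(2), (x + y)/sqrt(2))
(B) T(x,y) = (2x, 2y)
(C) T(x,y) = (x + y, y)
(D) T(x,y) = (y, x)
D

A transformation preserves a norm if ||T(v)|| = ||v|| for every v; a single vector where the norm changes rules an option out.

(A) T(x,y) = ((x - y)/sqrt(2), (x + y)/sqrt(2)): v = (1, 0) has norm |1| + |0| = 1, but T(v) = (sqrt(2)/2, sqrt(2)/2) has norm sqrt(2) -- not preserved.
(B) T(x,y) = (2x, 2y): v = (1, 0) has norm |1| + |0| = 1, but T(v) = (2, 0) has norm 2 -- not preserved.
(C) T(x,y) = (x + y, y): v = (0, 1) has norm |0| + |1| = 1, but T(v) = (1, 1) has norm 2 -- not preserved.
(D) T(x,y) = (y, x): preserves the norm -- it only permutes the coordinates and/or flips signs, which leaves |x| + |y| unchanged.

Therefore the answer is (D).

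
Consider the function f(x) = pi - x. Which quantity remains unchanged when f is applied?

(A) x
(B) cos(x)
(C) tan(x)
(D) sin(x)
D

For f(x) = pi - x:
sin(pi - x) = sin(x), so sine is invariant under this transformation.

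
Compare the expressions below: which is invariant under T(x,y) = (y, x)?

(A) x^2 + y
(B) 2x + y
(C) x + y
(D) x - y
C

An expression E(x,y) is invariant under T if E(T(x,y)) = E(x,y). Here T(x,y) = (y, x).
Substitute the transformed coordinates into each option and compare with the original:
(A) x^2 + y  ->  (y)^2 + (x) = x + y^2   [differs from x^2 + y: not invariant]
(B) 2x + y  ->  2(y) + (x) = x + 2y   [differs from 2x + y: not invariant]
(C) x + y  ->  (y) + (x) = x + y   [equals x + y: invariant]
(D) x - y  ->  (y) - (x) = -x + y   [differs from x - y: not invariant]

Only option (C), x + y, is unchanged by the transformation.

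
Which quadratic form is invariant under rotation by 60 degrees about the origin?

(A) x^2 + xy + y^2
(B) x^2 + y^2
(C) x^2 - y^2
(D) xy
B

Rotation by 60 degrees sends (x, y) to (x/2 - sqrt(3)y/2, sqrt(3)x/2 + y/2).
Substitute the transformed coordinates into each option and compare with the original:
(A) x^2 + xy + y^2  ->  (x/2 - sqrt(3)y/2)^2 + (x/2 - sqrt(3)y/2)(sqrt(3)x/2 + y/2) + (sqrt(3)x/2 + y/2)^2 = sqrt(3)x^2/4 + x^2 - xy/2 - sqrt(3)y^2/4 + y^2   [differs from x^2 + xy + y^2: not invariant]
(B) x^2 + y^2  ->  (x/2 - sqrt(3)y/2)^2 + (sqrt(3)x/2 + y/2)^2 = x^2 + y^2   [equals x^2 + y^2: invariant]
(C) x^2 - y^2  ->  (x/2 - sqrt(3)y/2)^2 - (sqrt(3)x/2 + y/2)^2 = -x^2/2 - sqrt(3)xy + y^2/2   [differs from x^2 - y^2: not invariant]
(D) xy  ->  (x/2 - sqrt(3)y/2)(sqrt(3)x/2 + y/2) = sqrt(3)x^2/4 - xy/2 - sqrt(3)y^2/4   [differs from xy: not invariant]

Only option (B), x^2 + y^2, is unchanged by the transformation.
x^2 + y^2 is the squared distance from the origin, which rotations preserve.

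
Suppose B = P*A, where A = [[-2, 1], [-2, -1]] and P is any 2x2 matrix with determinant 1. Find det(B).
4

By the multiplicative property of determinants, det(B) = det(P*A) = det(P) * det(A) = det(A),
so the determinant is invariant under multiplication by any determinant-1 matrix; we just need det(A).

det(A) = (-2)(-1) - (1)(-2) = 2 - (-2) = 4

Therefore det(B) = 1 * 4 = 4.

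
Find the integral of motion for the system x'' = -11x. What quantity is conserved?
E = (x')^2 + 11x^2

Multiply the equation by x':
x' * x'' = -11x * x'
The left side is d/dt[(x')^2/2] and the right side is d/dt[-11x^2/2], so
d/dt[(x')^2/2 + 11x^2/2] = 0, i.e. (x')^2/2 + 11x^2/2 = constant.
Multiplying by 2, the integral of motion is E = (x')^2 + 11x^2.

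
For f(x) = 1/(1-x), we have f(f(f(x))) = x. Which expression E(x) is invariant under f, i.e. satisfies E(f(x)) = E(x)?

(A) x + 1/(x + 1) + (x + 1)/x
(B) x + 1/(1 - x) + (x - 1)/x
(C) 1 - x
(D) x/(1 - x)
B

Replace x by f(x) = 1/(1 - x) in each option and simplify. As a quick numerical cross-check, also compare E(4) with E(f(4)) = E(-1/3).

(A) x + 1/(x + 1) + (x + 1)/x  ->  (1/(1 - x)) + 1/((1/(1 - x)) + 1) + ((1/(1 - x)) + 1)/(1/(1 - x)) = (-x^3 + 6x^2 - 11x + 7)/(x^2 - 3x + 2); check: E(4) = 109/20 but E(-1/3) = -5/6.   [not invariant]
(B) x + 1/(1 - x) + (x - 1)/x  ->  (1/(1 - x)) + 1/(1 - (1/(1 - x))) + ((1/(1 - x)) - 1)/(1/(1 - x)), which simplifies back to x + 1/(1 - x) + (x - 1)/x; check: E(4) = 53/12, E(-1/3) = 53/12.   [invariant]
(C) 1 - x  ->  1 - (1/(1 - x)) = x/(x - 1); check: E(4) = -3 but E(-1/3) = 4/3.   [not invariant]
(D) x/(1 - x)  ->  (1/(1 - x))/(1 - (1/(1 - x))) = -1/x; check: E(4) = -4/3 but E(-1/3) = -1/4.   [not invariant]

Only (B) is unchanged. Indeed f(f(x)) = 1/(1 - 1/(1-x)) = (1-x)/(-x) = (x-1)/x, so E(x) = x + f(x) + f(f(x)) is the sum over the whole 3-cycle; applying f just permutes the three terms cyclically (x -> f(x) -> f(f(x)) -> x), leaving the sum unchanged.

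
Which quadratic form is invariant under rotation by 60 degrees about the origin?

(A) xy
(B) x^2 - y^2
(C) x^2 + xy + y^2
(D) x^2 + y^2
D

Rotation by 60 degrees sends (x, y) to (x/2 - sqrt(3)y/2, sqrt(3)x/2 + y/2).
Substitute the transformed coordinates into each option and compare with the original:
(A) xy  ->  (x/2 - sqrt(3)y/2)(sqrt(3)x/2 + y/2) = sqrt(3)x^2/4 - xy/2 - sqrt(3)y^2/4   [differs from xy: not invariant]
(B) x^2 - y^2  ->  (x/2 - sqrt(3)y/2)^2 - (sqrt(3)x/2 + y/2)^2 = -x^2/2 - sqrt(3)xy + y^2/2   [differs from x^2 - y^2: not invariant]
(C) x^2 + xy + y^2  ->  (x/2 - sqrt(3)y/2)^2 + (x/2 - sqrt(3)y/2)(sqrt(3)x/2 + y/2) + (sqrt(3)x/2 + y/2)^2 = sqrt(3)x^2/4 + x^2 - xy/2 - sqrt(3)y^2/4 + y^2   [differs from x^2 + xy + y^2: not invariant]
(D) x^2 + y^2  ->  (x/2 - sqrt(3)y/2)^2 + (sqrt(3)x/2 + y/2)^2 = x^2 + y^2   [equals x^2 + y^2: invariant]

Only option (D), x^2 + y^2, is unchanged by the transformation.
x^2 + y^2 is the squared distance from the origin, which rotations preserve.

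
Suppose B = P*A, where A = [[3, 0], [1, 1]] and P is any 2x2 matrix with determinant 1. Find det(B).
3

By the multiplicative property of determinants, det(B) = det(P*A) = det(P) * det(A) = det(A),
so the determinant is invariant under multiplication by any determinant-1 matrix; we just need det(A).

det(A) = (3)(1) - (0)(1) = 3 - 0 = 3

Therefore det(B) = 1 * 3 = 3.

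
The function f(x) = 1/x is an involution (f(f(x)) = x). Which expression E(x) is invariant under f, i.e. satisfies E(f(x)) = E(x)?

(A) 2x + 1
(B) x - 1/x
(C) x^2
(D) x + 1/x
D

Replace x by f(x) = 1/x in each option and simplify. As a quick numerical cross-check, also compare E(4) with E(f(4)) = E(1/4).

(A) 2x + 1  ->  2(1/x) + 1 = (x + 2)/x; check: E(4) = 9 but E(1/4) = 3/2.   [not invariant]
(B) x - 1/x  ->  (1/x) - 1/(1/x) = -x + 1/x; check: E(4) = 15/4 but E(1/4) = -15/4.   [not invariant]
(C) x^2  ->  (1/x)^2 = x^(-2); check: E(4) = 16 but E(1/4) = 1/16.   [not invariant]
(D) x + 1/x  ->  (1/x) + 1/(1/x), which simplifies back to x + 1/x; check: E(4) = 17/4, E(1/4) = 17/4.   [invariant]

Only (D) is unchanged. E is symmetric under swapping x with f(x) = 1/x, which is exactly what an involution does.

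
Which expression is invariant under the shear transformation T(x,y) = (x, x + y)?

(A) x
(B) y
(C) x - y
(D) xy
A

Under the shear T(x,y) = (x, x + y):
Substitute the transformed coordinates into each option and compare with the original:
(A) x  ->  (x) = x   [equals x: invariant]
(B) y  ->  (x + y) = x + y   [differs from y: not invariant]
(C) x - y  ->  (x) - (x + y) = -y   [differs from x - y: not invariant]
(D) xy  ->  (x)(x + y) = x^2 + xy   [differs from xy: not invariant]

Only option (A), x, is unchanged by the transformation.
A vertical shear moves points parallel to the y-axis, so the x-coordinate (and any function of x alone) is unchanged.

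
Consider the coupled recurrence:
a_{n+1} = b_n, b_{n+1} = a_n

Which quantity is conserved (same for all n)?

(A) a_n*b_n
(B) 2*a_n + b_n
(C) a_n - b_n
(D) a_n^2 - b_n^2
A

Replace a_n by a_{n+1} = b_n and b_n by b_{n+1} = a_n in each option and simplify:
(A) a_n*b_n  ->  (b_n)*(a_n) = a_n*b_n   [conserved]
(B) 2*a_n + b_n  ->  2*(b_n) + (a_n) = a_n + 2*b_n   [not conserved]
(C) a_n - b_n  ->  (b_n) - (a_n) = -a_n + b_n   [not conserved]
(D) a_n^2 - b_n^2  ->  (b_n)^2 - (a_n)^2 = -a_n^2 + b_n^2   [not conserved]

Only (A) a_n*b_n returns to itself after one step, so it is the conserved quantity.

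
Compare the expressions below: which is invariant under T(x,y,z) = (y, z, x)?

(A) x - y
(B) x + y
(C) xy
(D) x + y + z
D

Apply T(x,y,z) = (y, z, x) to each option, i.e. replace (x, y, z) by the transformed coordinates.
Substitute the transformed coordinates into each option and compare with the original:
(A) x - y  ->  (y) - (z) = y - z   [differs from x - y: not invariant]
(B) x + y  ->  (y) + (z) = y + z   [differs from x + y: not invariant]
(C) xy  ->  (y)(z) = yz   [differs from xy: not invariant]
(D) x + y + z  ->  (y) + (z) + (x) = x + y + z   [equals x + y + z: invariant]

Only option (D), x + y + z, is unchanged by the transformation.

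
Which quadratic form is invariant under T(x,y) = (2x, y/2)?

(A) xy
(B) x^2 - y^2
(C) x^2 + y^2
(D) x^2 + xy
A

T multiplies x by 2 and divides y by 2.
Substitute the transformed coordinates into each option and compare with the original:
(A) xy  ->  (2x)(y/2) = xy   [equals xy: invariant]
(B) x^2 - y^2  ->  (2x)^2 - (y/2)^2 = 4x^2 - y^2/4   [differs from x^2 - y^2: not invariant]
(C) x^2 + y^2  ->  (2x)^2 + (y/2)^2 = 4x^2 + y^2/4   [differs from x^2 + y^2: not invariant]
(D) x^2 + xy  ->  (2x)^2 + (2x)(y/2) = 4x^2 + xy   [differs from x^2 + xy: not invariant]

Only option (A), xy, is unchanged by the transformation.
The factors 2 and 1/2 cancel only in the pure product xy.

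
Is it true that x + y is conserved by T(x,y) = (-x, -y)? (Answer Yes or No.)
No

Substitute T(x,y) = (-x, -y) into the expression and compare with the original.

Original: x + y
After applying T: (-x) + (-y) = -x - y

This differs from the original x + y (difference: -2x - 2y), so the expression is NOT invariant.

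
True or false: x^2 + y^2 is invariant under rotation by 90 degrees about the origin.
True

Applying rotation by 90 degrees: x' = x*cos(90 degrees) - y*sin(90 degrees) = -y, y' = x*sin(90 degrees) + y*cos(90 degrees) = x

Substituting into x^2 + y^2:
(-y)^2 + (x)^2
= x^2 + y^2

This equals the original expression x^2 + y^2, so it IS invariant.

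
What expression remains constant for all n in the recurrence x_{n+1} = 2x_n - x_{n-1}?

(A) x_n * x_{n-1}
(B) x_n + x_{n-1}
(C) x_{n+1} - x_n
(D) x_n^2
C

For the recurrence x_{n+1} = 2x_n - x_{n-1}:

If x_{n+1} = 2x_n - x_{n-1}, then:
x_{n+1} - x_n = x_n - x_{n-1}
The first difference is constant throughout the sequence.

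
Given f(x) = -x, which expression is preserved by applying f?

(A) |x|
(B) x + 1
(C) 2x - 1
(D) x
A

For f(x) = -x:
Applying f replaces x by -x. Since |-x| = |x|, the absolute value is unchanged by f, whereas x -> -x, 2x - 1 -> -2x - 1 and x + 1 -> -x + 1 all change.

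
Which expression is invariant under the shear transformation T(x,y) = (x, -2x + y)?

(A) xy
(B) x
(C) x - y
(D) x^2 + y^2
B

Under the shear T(x,y) = (x, -2x + y):
Substitute the transformed coordinates into each option and compare with the original:
(A) xy  ->  (x)(-2x + y) = -2x^2 + xy   [differs from xy: not invariant]
(B) x  ->  (x) = x   [equals x: invariant]
(C) x - y  ->  (x) - (-2x + y) = 3x - y   [differs from x - y: not invariant]
(D) x^2 + y^2  ->  (x)^2 + (-2x + y)^2 = 5x^2 - 4xy + y^2   [differs from x^2 + y^2: not invariant]

Only option (B), x, is unchanged by the transformation.
A vertical shear moves points parallel to the y-axis, so the x-coordinate (and any function of x alone) is unchanged.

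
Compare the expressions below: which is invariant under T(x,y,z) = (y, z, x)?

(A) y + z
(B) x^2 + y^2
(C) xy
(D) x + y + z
D

Apply T(x,y,z) = (y, z, x) to each option, i.e. replace (x, y, z) by the transformed coordinates.
Substitute the transformed coordinates into each option and compare with the original:
(A) y + z  ->  (z) + (x) = x + z   [differs from y + z: not invariant]
(B) x^2 + y^2  ->  (y)^2 + (z)^2 = y^2 + z^2   [differs from x^2 + y^2: not invariant]
(C) xy  ->  (y)(z) = yz   [differs from xy: not invariant]
(D) x + y + z  ->  (y) + (z) + (x) = x + y + z   [equals x + y + z: invariant]

Only option (D), x + y + z, is unchanged by the transformation.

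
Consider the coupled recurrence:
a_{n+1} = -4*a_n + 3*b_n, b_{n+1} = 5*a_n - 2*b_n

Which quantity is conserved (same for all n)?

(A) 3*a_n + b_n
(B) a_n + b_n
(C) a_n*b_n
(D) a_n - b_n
B

Replace a_n by a_{n+1} = -4*a_n + 3*b_n and b_n by b_{n+1} = 5*a_n - 2*b_n in each option and simplify:
(A) 3*a_n + b_n  ->  3*(-4*a_n + 3*b_n) + (5*a_n - 2*b_n) = -7*a_n + 7*b_n   [not conserved]
(B) a_n + b_n  ->  (-4*a_n + 3*b_n) + (5*a_n - 2*b_n) = a_n + b_n   [conserved]
(C) a_n*b_n  ->  (-4*a_n + 3*b_n)*(5*a_n - 2*b_n) = -20*a_n^2 + 23*a_n*b_n - 6*b_n^2   [not conserved]
(D) a_n - b_n  ->  (-4*a_n + 3*b_n) - (5*a_n - 2*b_n) = -9*a_n + 5*b_n   [not conserved]

Only (B) a_n + b_n returns to itself after one step, so it is the conserved quantity.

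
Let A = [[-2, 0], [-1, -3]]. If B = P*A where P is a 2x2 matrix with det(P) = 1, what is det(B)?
6

By the multiplicative property of determinants, det(B) = det(P*A) = det(P) * det(A) = det(A),
so the determinant is invariant under multiplication by any determinant-1 matrix; we just need det(A).

det(A) = (-2)(-3) - (0)(-1) = 6 - 0 = 6

Therefore det(B) = 1 * 6 = 6.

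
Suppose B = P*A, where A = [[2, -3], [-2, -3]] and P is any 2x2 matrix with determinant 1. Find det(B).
-12

By the multiplicative property of determinants, det(B) = det(P*A) = det(P) * det(A) = det(A),
so the determinant is invariant under multiplication by any determinant-1 matrix; we just need det(A).

det(A) = (2)(-3) - (-3)(-2) = -6 - 6 = -12

Therefore det(B) = 1 * (-12) = -12.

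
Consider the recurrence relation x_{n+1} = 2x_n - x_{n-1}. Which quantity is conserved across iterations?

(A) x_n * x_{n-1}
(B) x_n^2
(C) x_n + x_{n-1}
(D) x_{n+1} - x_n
D

For the recurrence x_{n+1} = 2x_n - x_{n-1}:

If x_{n+1} = 2x_n - x_{n-1}, then:
x_{n+1} - x_n = x_n - x_{n-1}
The first difference is constant throughout the sequence.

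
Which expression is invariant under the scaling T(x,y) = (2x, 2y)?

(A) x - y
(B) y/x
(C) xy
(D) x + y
B

Under the uniform scaling T(x,y) = (2x, 2y):
Substitute the transformed coordinates into each option and compare with the original:
(A) x - y  ->  (2x) - (2y) = 2x - 2y   [differs from x - y: not invariant]
(B) y/x  ->  (2y)/(2x) = y/x   [equals y/x: invariant]
(C) xy  ->  (2x)(2y) = 4xy   [differs from xy: not invariant]
(D) x + y  ->  (2x) + (2y) = 2x + 2y   [differs from x + y: not invariant]

Only option (B), y/x, is unchanged by the transformation.
The common factor 2 cancels in a ratio of coordinates, while sums, products and sums of squares pick up factors of 2 or 4.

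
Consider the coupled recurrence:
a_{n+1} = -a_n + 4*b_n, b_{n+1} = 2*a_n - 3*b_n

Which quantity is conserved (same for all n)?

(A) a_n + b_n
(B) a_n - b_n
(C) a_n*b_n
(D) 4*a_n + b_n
A

Replace a_n by a_{n+1} = -a_n + 4*b_n and b_n by b_{n+1} = 2*a_n - 3*b_n in each option and simplify:
(A) a_n + b_n  ->  (-a_n + 4*b_n) + (2*a_n - 3*b_n) = a_n + b_n   [conserved]
(B) a_n - b_n  ->  (-a_n + 4*b_n) - (2*a_n - 3*b_n) = -3*a_n + 7*b_n   [not conserved]
(C) a_n*b_n  ->  (-a_n + 4*b_n)*(2*a_n - 3*b_n) = -2*a_n^2 + 11*a_n*b_n - 12*b_n^2   [not conserved]
(D) 4*a_n + b_n  ->  4*(-a_n + 4*b_n) + (2*a_n - 3*b_n) = -2*a_n + 13*b_n   [not conserved]

Only (A) a_n + b_n returns to itself after one step, so it is the conserved quantity.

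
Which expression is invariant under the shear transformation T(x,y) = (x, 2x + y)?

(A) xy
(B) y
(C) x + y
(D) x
D

Under the shear T(x,y) = (x, 2x + y):
Substitute the transformed coordinates into each option and compare with the original:
(A) xy  ->  (x)(2x + y) = 2x^2 + xy   [differs from xy: not invariant]
(B) y  ->  (2x + y) = 2x + y   [differs from y: not invariant]
(C) x + y  ->  (x) + (2x + y) = 3x + y   [differs from x + y: not invariant]
(D) x  ->  (x) = x   [equals x: invariant]

Only option (D), x, is unchanged by the transformation.
A vertical shear moves points parallel to the y-axis, so the x-coordinate (and any function of x alone) is unchanged.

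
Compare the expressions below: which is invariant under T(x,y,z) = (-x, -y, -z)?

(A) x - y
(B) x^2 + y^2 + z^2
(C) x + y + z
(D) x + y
B

Apply T(x,y,z) = (-x, -y, -z) to each option, i.e. replace (x, y, z) by the transformed coordinates.
Substitute the transformed coordinates into each option and compare with the original:
(A) x - y  ->  (-x) - (-y) = -x + y   [differs from x - y: not invariant]
(B) x^2 + y^2 + z^2  ->  (-x)^2 + (-y)^2 + (-z)^2 = x^2 + y^2 + z^2   [equals x^2 + y^2 + z^2: invariant]
(C) x + y + z  ->  (-x) + (-y) + (-z) = -x - y - z   [differs from x + y + z: not invariant]
(D) x + y  ->  (-x) + (-y) = -x - y   [differs from x + y: not invariant]

Only option (B), x^2 + y^2 + z^2, is unchanged by the transformation.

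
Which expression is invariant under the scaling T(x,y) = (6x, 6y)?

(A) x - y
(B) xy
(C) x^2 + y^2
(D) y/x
D

Under the uniform scaling T(x,y) = (6x, 6y):
Substitute the transformed coordinates into each option and compare with the original:
(A) x - y  ->  (6x) - (6y) = 6x - 6y   [differs from x - y: not invariant]
(B) xy  ->  (6x)(6y) = 36xy   [differs from xy: not invariant]
(C) x^2 + y^2  ->  (6x)^2 + (6y)^2 = 36x^2 + 36y^2   [differs from x^2 + y^2: not invariant]
(D) y/x  ->  (6y)/(6x) = y/x   [equals y/x: invariant]

Only option (D), y/x, is unchanged by the transformation.
The common factor 6 cancels in a ratio of coordinates, while sums, products and sums of squares pick up factors of 6 or 36.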